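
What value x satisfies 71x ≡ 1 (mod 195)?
11

gcd(71, 195) = 1, so the inverse exists.
Extended Euclidean algorithm on (195, 71):
195 = 2 × 71 + 53  ⟹  53 = (1)·195 + (-2)·71
71 = 1 × 53 + 18  ⟹  18 = (-1)·195 + (3)·71
53 = 2 × 18 + 17  ⟹  17 = (3)·195 + (-8)·71
18 = 1 × 17 + 1  ⟹  1 = (-4)·195 + (11)·71
So (11)·71 ≡ 1 (mod 195), i.e. 71^(-1) ≡ 11 (mod 195).
Check: 71 × 11 = 781 ≡ 1 (mod 195)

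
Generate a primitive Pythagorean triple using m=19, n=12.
(217, 456, 505)

Euclid's formula: a = m² - n², b = 2mn, c = m² + n²
m = 19, n = 12
a = 19² - 12² = 361 - 144 = 217
b = 2 × 19 × 12 = 456
c = 19² + 12² = 361 + 144 = 505
Verification: 217² + 456² = 47089 + 207936 = 255025 = 505² ✓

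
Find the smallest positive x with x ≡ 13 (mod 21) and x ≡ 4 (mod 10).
34

Using Chinese Remainder Theorem:
M = 21 × 10 = 210
M1 = 10, M2 = 21
y1 = 10^(-1) mod 21 = 19
y2 = 21^(-1) mod 10 = 1
x = (13×10×19 + 4×21×1) mod 210 = 34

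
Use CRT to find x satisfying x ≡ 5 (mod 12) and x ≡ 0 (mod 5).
5

Using Chinese Remainder Theorem:
M = 12 × 5 = 60
M1 = 5, M2 = 12
y1 = 5^(-1) mod 12 = 5
y2 = 12^(-1) mod 5 = 3
x = (5×5×5 + 0×12×3) mod 60 = 5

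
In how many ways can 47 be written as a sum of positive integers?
124754

p(n) counts ways to write n as a sum of positive integers (order ignored).
Euler's pentagonal recurrence: p(k) = p(k-1) + p(k-2) - p(k-5) - p(k-7) + p(k-12) + p(k-15) - ... (offsets j(3j∓1)/2, signs ++--, p(0)=1, p(<0)=0).
DP table for k = 0..46: p(0)=1, p(1)=1, p(2)=2, p(3)=3, p(4)=5, p(5)=7, p(6)=11, p(7)=15, p(8)=22, p(9)=30, p(10)=42, p(11)=56, p(12)=77, p(13)=101, p(14)=135, p(15)=176, p(16)=231, p(17)=297, p(18)=385, p(19)=490, p(20)=627, p(21)=792, p(22)=1002, p(23)=1255, p(24)=1575, p(25)=1958, p(26)=2436, p(27)=3010, p(28)=3718, p(29)=4565, p(30)=5604, p(31)=6842, p(32)=8349, p(33)=10143, p(34)=12310, p(35)=14883, p(36)=17977, p(37)=21637, p(38)=26015, p(39)=31185, p(40)=37338, p(41)=44583, p(42)=53174, p(43)=63261, p(44)=75175, p(45)=89134, p(46)=105558.
Final step: p(47) = p(46) + p(45) - p(42) - p(40) + p(35) + p(32) - p(25) - p(21) + p(12) + p(7)
= 105558 + 89134 - 53174 - 37338 + 14883 + 8349 - 1958 - 792 + 77 + 15
= 124754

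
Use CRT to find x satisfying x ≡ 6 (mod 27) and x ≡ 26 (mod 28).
222

Using Chinese Remainder Theorem:
M = 27 × 28 = 756
M1 = 28, M2 = 27
y1 = 28^(-1) mod 27 = 1
y2 = 27^(-1) mod 28 = 27
x = (6×28×1 + 26×27×27) mod 756 = 222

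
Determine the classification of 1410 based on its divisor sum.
abundant

Proper divisors of 1410: sum = 1 + 2 + 3 + 5 + 6 + 10 + 15 + 30 + 47 + 94 + 141 + 235 + 282 + 470 + 705 = 2046
Since 2046 > 1410, 1410 is abundant.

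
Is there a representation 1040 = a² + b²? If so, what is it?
4² + 32² (a=4, b=32)

Factorization: 1040 = 2^4 × 5 × 13
By Fermat: n is sum of two squares iff every prime p ≡ 3 (mod 4) appears to even power.
All primes ≡ 3 (mod 4) appear to even power.
Search a = 0, 1, 2, … for 1040 - a² a perfect square: first hit at a = 4: 1040 - 16 = 1024 = 32².
1040 = 4² + 32² = 16 + 1024 ✓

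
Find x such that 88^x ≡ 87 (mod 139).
117

Baby-step giant-step with step n = ⌈√139⌉ = 12.
Baby steps 88^j mod 139 (j:value) for j=0..11: 0:1, 1:88, 2:99, 3:94, 4:71, 5:132, 6:79, 7:2, 8:37, 9:59, 10:49, 11:3.
Giant-step multiplier: 88^(-12) ≡ 88^(138-12) = 88^126 ≡ 129 (mod 139).
Giant steps γ_i = 87·129^i mod 139: γ_0=87, γ_1=103, γ_2=82, γ_3=14, γ_4=138, γ_5=10, γ_6=39, γ_7=27, γ_8=8, γ_9=59 (in table at j=9).
x = i·n + j = 9·12 + 9 = 117.
Check: 88^117 ≡ 87 (mod 139).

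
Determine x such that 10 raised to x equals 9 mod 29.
26

Baby-step giant-step with step n = ⌈√29⌉ = 6.
Baby steps 10^j mod 29 (j:value) for j=0..5: 0:1, 1:10, 2:13, 3:14, 4:24, 5:8.
Giant-step multiplier: 10^(-6) ≡ 10^(28-6) = 10^22 ≡ 4 (mod 29).
Giant steps γ_i = 9·4^i mod 29: γ_0=9, γ_1=7, γ_2=28, γ_3=25, γ_4=13 (in table at j=2).
x = i·n + j = 4·6 + 2 = 26.
Check: 10^26 ≡ 9 (mod 29).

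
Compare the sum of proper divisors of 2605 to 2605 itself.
deficient

Proper divisors of 2605: sum = 1 + 5 + 521 = 527
Since 527 < 2605, 2605 is deficient.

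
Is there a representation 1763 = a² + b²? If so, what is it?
Not possible

Factorization: 1763 = 41 × 43
By Fermat: n is sum of two squares iff every prime p ≡ 3 (mod 4) appears to even power.
Prime(s) ≡ 3 (mod 4) with odd exponent: [(43, 1)]
Therefore 1763 cannot be expressed as a² + b².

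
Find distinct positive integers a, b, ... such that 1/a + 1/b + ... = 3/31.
1/11 + 1/171 + 1/58311

Greedy algorithm:
3/31: ceiling(31/3) = 11, use 1/11
2/341: ceiling(341/2) = 171, use 1/171
1/58311: ceiling(58311/1) = 58311, use 1/58311
Result: 3/31 = 1/11 + 1/171 + 1/58311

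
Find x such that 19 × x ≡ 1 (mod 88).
51

gcd(19, 88) = 1, so the inverse exists.
Extended Euclidean algorithm on (88, 19):
88 = 4 × 19 + 12  ⟹  12 = (1)·88 + (-4)·19
19 = 1 × 12 + 7  ⟹  7 = (-1)·88 + (5)·19
12 = 1 × 7 + 5  ⟹  5 = (2)·88 + (-9)·19
7 = 1 × 5 + 2  ⟹  2 = (-3)·88 + (14)·19
5 = 2 × 2 + 1  ⟹  1 = (8)·88 + (-37)·19
So (-37)·19 ≡ 1 (mod 88), i.e. 19^(-1) ≡ -37 ≡ 51 (mod 88).
Check: 19 × 51 = 969 ≡ 1 (mod 88)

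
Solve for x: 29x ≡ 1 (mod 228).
173

gcd(29, 228) = 1, so the inverse exists.
Extended Euclidean algorithm on (228, 29):
228 = 7 × 29 + 25  ⟹  25 = (1)·228 + (-7)·29
29 = 1 × 25 + 4  ⟹  4 = (-1)·228 + (8)·29
25 = 6 × 4 + 1  ⟹  1 = (7)·228 + (-55)·29
So (-55)·29 ≡ 1 (mod 228), i.e. 29^(-1) ≡ -55 ≡ 173 (mod 228).
Check: 29 × 173 = 5017 ≡ 1 (mod 228)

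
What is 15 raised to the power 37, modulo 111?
15

Repeated squaring. Binary of 37 = 100101.
15^1 ≡ 15 (mod 111); 15^2 ≡ 3 (mod 111); 15^4 ≡ 9 (mod 111); 15^8 ≡ 81 (mod 111); 15^16 ≡ 12 (mod 111); 15^32 ≡ 33 (mod 111)
15^37 = 15^1 × 15^4 × 15^32 ≡ 15 (mod 111)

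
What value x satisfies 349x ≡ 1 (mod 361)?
30

gcd(349, 361) = 1, so the inverse exists.
Extended Euclidean algorithm on (361, 349):
361 = 1 × 349 + 12  ⟹  12 = (1)·361 + (-1)·349
349 = 29 × 12 + 1  ⟹  1 = (-29)·361 + (30)·349
So (30)·349 ≡ 1 (mod 361), i.e. 349^(-1) ≡ 30 (mod 361).
Check: 349 × 30 = 10470 ≡ 1 (mod 361)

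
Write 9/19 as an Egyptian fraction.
1/3 + 1/8 + 1/66 + 1/5016

Greedy algorithm:
9/19: ceiling(19/9) = 3, use 1/3
8/57: ceiling(57/8) = 8, use 1/8
7/456: ceiling(456/7) = 66, use 1/66
1/5016: ceiling(5016/1) = 5016, use 1/5016
Result: 9/19 = 1/3 + 1/8 + 1/66 + 1/5016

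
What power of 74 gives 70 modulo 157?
77

Baby-step giant-step with step n = ⌈√157⌉ = 13.
Baby steps 74^j mod 157 (j:value) for j=0..12: 0:1, 1:74, 2:138, 3:7, 4:47, 5:24, 6:49, 7:15, 8:11, 9:29, 10:105, 11:77, 12:46.
Giant-step multiplier: 74^(-13) ≡ 74^(156-13) = 74^143 ≡ 135 (mod 157).
Giant steps γ_i = 70·135^i mod 157: γ_0=70, γ_1=30, γ_2=125, γ_3=76, γ_4=55, γ_5=46 (in table at j=12).
x = i·n + j = 5·13 + 12 = 77.
Check: 74^77 ≡ 70 (mod 157).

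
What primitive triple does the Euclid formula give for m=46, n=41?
(435, 3772, 3797)

Euclid's formula: a = m² - n², b = 2mn, c = m² + n²
m = 46, n = 41
a = 46² - 41² = 2116 - 1681 = 435
b = 2 × 46 × 41 = 3772
c = 46² + 41² = 2116 + 1681 = 3797
Verification: 435² + 3772² = 189225 + 14227984 = 14417209 = 3797² ✓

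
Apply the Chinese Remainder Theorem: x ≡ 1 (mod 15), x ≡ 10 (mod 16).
106

Using Chinese Remainder Theorem:
M = 15 × 16 = 240
M1 = 16, M2 = 15
y1 = 16^(-1) mod 15 = 1
y2 = 15^(-1) mod 16 = 15
x = (1×16×1 + 10×15×15) mod 240 = 106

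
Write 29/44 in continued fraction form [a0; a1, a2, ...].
[0; 1, 1, 1, 14]

Euclidean algorithm steps:
29 = 0 × 44 + 29
44 = 1 × 29 + 15
29 = 1 × 15 + 14
15 = 1 × 14 + 1
14 = 14 × 1 + 0
Continued fraction: [0; 1, 1, 1, 14]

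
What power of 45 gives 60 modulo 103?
92

Baby-step giant-step with step n = ⌈√103⌉ = 11.
Baby steps 45^j mod 103 (j:value) for j=0..10: 0:1, 1:45, 2:68, 3:73, 4:92, 5:20, 6:76, 7:21, 8:18, 9:89, 10:91.
Giant-step multiplier: 45^(-11) ≡ 45^(102-11) = 45^91 ≡ 70 (mod 103).
Giant steps γ_i = 60·70^i mod 103: γ_0=60, γ_1=80, γ_2=38, γ_3=85, γ_4=79, γ_5=71, γ_6=26, γ_7=69, γ_8=92 (in table at j=4).
x = i·n + j = 8·11 + 4 = 92.
Check: 45^92 ≡ 60 (mod 103).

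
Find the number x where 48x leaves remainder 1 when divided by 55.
47

gcd(48, 55) = 1, so the inverse exists.
Extended Euclidean algorithm on (55, 48):
55 = 1 × 48 + 7  ⟹  7 = (1)·55 + (-1)·48
48 = 6 × 7 + 6  ⟹  6 = (-6)·55 + (7)·48
7 = 1 × 6 + 1  ⟹  1 = (7)·55 + (-8)·48
So (-8)·48 ≡ 1 (mod 55), i.e. 48^(-1) ≡ -8 ≡ 47 (mod 55).
Check: 48 × 47 = 2256 ≡ 1 (mod 55)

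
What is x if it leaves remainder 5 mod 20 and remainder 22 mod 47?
445

Using Chinese Remainder Theorem:
M = 20 × 47 = 940
M1 = 47, M2 = 20
y1 = 47^(-1) mod 20 = 3
y2 = 20^(-1) mod 47 = 40
x = (5×47×3 + 22×20×40) mod 940 = 445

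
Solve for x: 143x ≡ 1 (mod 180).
107

gcd(143, 180) = 1, so the inverse exists.
Extended Euclidean algorithm on (180, 143):
180 = 1 × 143 + 37  ⟹  37 = (1)·180 + (-1)·143
143 = 3 × 37 + 32  ⟹  32 = (-3)·180 + (4)·143
37 = 1 × 32 + 5  ⟹  5 = (4)·180 + (-5)·143
32 = 6 × 5 + 2  ⟹  2 = (-27)·180 + (34)·143
5 = 2 × 2 + 1  ⟹  1 = (58)·180 + (-73)·143
So (-73)·143 ≡ 1 (mod 180), i.e. 143^(-1) ≡ -73 ≡ 107 (mod 180).
Check: 143 × 107 = 15301 ≡ 1 (mod 180)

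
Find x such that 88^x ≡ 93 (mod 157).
120

Baby-step giant-step with step n = ⌈√157⌉ = 13.
Baby steps 88^j mod 157 (j:value) for j=0..12: 0:1, 1:88, 2:51, 3:92, 4:89, 5:139, 6:143, 7:24, 8:71, 9:125, 10:10, 11:95, 12:39.
Giant-step multiplier: 88^(-13) ≡ 88^(156-13) = 88^143 ≡ 107 (mod 157).
Giant steps γ_i = 93·107^i mod 157: γ_0=93, γ_1=60, γ_2=140, γ_3=65, γ_4=47, γ_5=5, γ_6=64, γ_7=97, γ_8=17, γ_9=92 (in table at j=3).
x = i·n + j = 9·13 + 3 = 120.
Check: 88^120 ≡ 93 (mod 157).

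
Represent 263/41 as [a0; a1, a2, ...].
[6; 2, 2, 2, 3]

Euclidean algorithm steps:
263 = 6 × 41 + 17
41 = 2 × 17 + 7
17 = 2 × 7 + 3
7 = 2 × 3 + 1
3 = 3 × 1 + 0
Continued fraction: [6; 2, 2, 2, 3]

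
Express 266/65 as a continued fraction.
[4; 10, 1, 5]

Euclidean algorithm steps:
266 = 4 × 65 + 6
65 = 10 × 6 + 5
6 = 1 × 5 + 1
5 = 5 × 1 + 0
Continued fraction: [4; 10, 1, 5]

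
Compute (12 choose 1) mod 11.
1

Using Lucas' theorem:
Write n=12 and k=1 in base 11:
n in base 11: [1, 1]
k in base 11: [0, 1]
C(12,1) mod 11 = ∏ C(n_i, k_i) mod 11
Digit binomials (mod 11): C(1,0) = 1; C(1,1) = 1
Product: 1 × 1 = 1 ≡ 1 (mod 11)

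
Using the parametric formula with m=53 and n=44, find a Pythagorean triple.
(873, 4664, 4745)

Euclid's formula: a = m² - n², b = 2mn, c = m² + n²
m = 53, n = 44
a = 53² - 44² = 2809 - 1936 = 873
b = 2 × 53 × 44 = 4664
c = 53² + 44² = 2809 + 1936 = 4745
Verification: 873² + 4664² = 762129 + 21752896 = 22515025 = 4745² ✓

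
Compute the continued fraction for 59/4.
[14; 1, 3]

Euclidean algorithm steps:
59 = 14 × 4 + 3
4 = 1 × 3 + 1
3 = 3 × 1 + 0
Continued fraction: [14; 1, 3]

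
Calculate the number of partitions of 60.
966467

p(n) counts ways to write n as a sum of positive integers (order ignored).
Euler's pentagonal recurrence: p(k) = p(k-1) + p(k-2) - p(k-5) - p(k-7) + p(k-12) + p(k-15) - ... (offsets j(3j∓1)/2, signs ++--, p(0)=1, p(<0)=0).
DP table for k = 0..59: p(0)=1, p(1)=1, p(2)=2, p(3)=3, p(4)=5, p(5)=7, p(6)=11, p(7)=15, p(8)=22, p(9)=30, p(10)=42, p(11)=56, p(12)=77, p(13)=101, p(14)=135, p(15)=176, p(16)=231, p(17)=297, p(18)=385, p(19)=490, p(20)=627, p(21)=792, p(22)=1002, p(23)=1255, p(24)=1575, p(25)=1958, p(26)=2436, p(27)=3010, p(28)=3718, p(29)=4565, p(30)=5604, p(31)=6842, p(32)=8349, p(33)=10143, p(34)=12310, p(35)=14883, p(36)=17977, p(37)=21637, p(38)=26015, p(39)=31185, p(40)=37338, p(41)=44583, p(42)=53174, p(43)=63261, p(44)=75175, p(45)=89134, p(46)=105558, p(47)=124754, p(48)=147273, p(49)=173525, p(50)=204226, p(51)=239943, p(52)=281589, p(53)=329931, p(54)=386155, p(55)=451276, p(56)=526823, p(57)=614154, p(58)=715220, p(59)=831820.
Final step: p(60) = p(59) + p(58) - p(55) - p(53) + p(48) + p(45) - p(38) - p(34) + p(25) + p(20) - p(9) - p(3)
= 831820 + 715220 - 451276 - 329931 + 147273 + 89134 - 26015 - 12310 + 1958 + 627 - 30 - 3
= 966467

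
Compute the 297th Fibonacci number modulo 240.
82

Matrix identity: Q^n = [[F_(n+1), F_n], [F_n, F_(n-1)]] with Q = [[1,1],[1,0]].
n = 297 = 100101001₂. Square-and-multiply, entries mod 240:
Q^1 = [[1,1],[1,0]]
Q^2 = (Q^1)² = [[2,1],[1,1]]
Q^4 = (Q^2)² = [[5,3],[3,2]]
Q^9 = (Q^4)²·Q = [[55,34],[34,21]]
Q^18 = (Q^9)² = [[101,184],[184,157]]
Q^37 = (Q^18)²·Q = [[89,137],[137,192]]
Q^74 = (Q^37)² = [[50,97],[97,193]]
Q^148 = (Q^74)² = [[149,51],[51,98]]
Q^297 = (Q^148)²·Q = [[199,82],[82,117]]
F_297 mod 240 = Q^297[0][1] = 82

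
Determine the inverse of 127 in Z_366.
49

gcd(127, 366) = 1, so the inverse exists.
Extended Euclidean algorithm on (366, 127):
366 = 2 × 127 + 112  ⟹  112 = (1)·366 + (-2)·127
127 = 1 × 112 + 15  ⟹  15 = (-1)·366 + (3)·127
112 = 7 × 15 + 7  ⟹  7 = (8)·366 + (-23)·127
15 = 2 × 7 + 1  ⟹  1 = (-17)·366 + (49)·127
So (49)·127 ≡ 1 (mod 366), i.e. 127^(-1) ≡ 49 (mod 366).
Check: 127 × 49 = 6223 ≡ 1 (mod 366)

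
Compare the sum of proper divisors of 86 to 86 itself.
deficient

Proper divisors of 86: sum = 1 + 2 + 43 = 46
Since 46 < 86, 86 is deficient.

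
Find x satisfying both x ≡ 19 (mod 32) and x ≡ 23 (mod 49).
1395

Using Chinese Remainder Theorem:
M = 32 × 49 = 1568
M1 = 49, M2 = 32
y1 = 49^(-1) mod 32 = 17
y2 = 32^(-1) mod 49 = 23
x = (19×49×17 + 23×32×23) mod 1568 = 1395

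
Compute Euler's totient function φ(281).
280

281 = 281
φ(n) = n × ∏(1 - 1/p) for each prime p dividing n
φ(281) = 281 × (1 - 1/281) = 280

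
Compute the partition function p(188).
1398341745571

p(n) counts ways to write n as a sum of positive integers (order ignored).
Euler's pentagonal recurrence: p(k) = p(k-1) + p(k-2) - p(k-5) - p(k-7) + p(k-12) + p(k-15) - ... (offsets j(3j∓1)/2, signs ++--, p(0)=1, p(<0)=0).
DP table for k = 0..187: p(0)=1, p(1)=1, p(2)=2, p(3)=3, p(4)=5, p(5)=7, p(6)=11, p(7)=15, p(8)=22, p(9)=30, p(10)=42, p(11)=56, p(12)=77, p(13)=101, p(14)=135, p(15)=176, p(16)=231, p(17)=297, p(18)=385, p(19)=490, p(20)=627, p(21)=792, p(22)=1002, p(23)=1255, p(24)=1575, p(25)=1958, p(26)=2436, p(27)=3010, p(28)=3718, p(29)=4565, p(30)=5604, p(31)=6842, p(32)=8349, p(33)=10143, p(34)=12310, p(35)=14883, p(36)=17977, p(37)=21637, p(38)=26015, p(39)=31185, p(40)=37338, p(41)=44583, p(42)=53174, p(43)=63261, p(44)=75175, p(45)=89134, p(46)=105558, p(47)=124754, p(48)=147273, p(49)=173525, p(50)=204226, p(51)=239943, p(52)=281589, p(53)=329931, p(54)=386155, p(55)=451276, p(56)=526823, p(57)=614154, p(58)=715220, p(59)=831820, p(60)=966467, p(61)=1121505, p(62)=1300156, p(63)=1505499, p(64)=1741630, p(65)=2012558, p(66)=2323520, p(67)=2679689, p(68)=3087735, p(69)=3554345, p(70)=4087968, p(71)=4697205, p(72)=5392783, p(73)=6185689, p(74)=7089500, p(75)=8118264, p(76)=9289091, p(77)=10619863, p(78)=12132164, p(79)=13848650, p(80)=15796476, p(81)=18004327, p(82)=20506255, p(83)=23338469, p(84)=26543660, p(85)=30167357, p(86)=34262962, p(87)=38887673, p(88)=44108109, p(89)=49995925, p(90)=56634173, p(91)=64112359, p(92)=72533807, p(93)=82010177, p(94)=92669720, p(95)=104651419, p(96)=118114304, p(97)=133230930, p(98)=150198136, p(99)=169229875, p(100)=190569292, p(101)=214481126, p(102)=241265379, p(103)=271248950, p(104)=304801365, p(105)=342325709, p(106)=384276336, p(107)=431149389, p(108)=483502844, p(109)=541946240, p(110)=607163746, p(111)=679903203, p(112)=761002156, p(113)=851376628, p(114)=952050665, p(115)=1064144451, p(116)=1188908248, p(117)=1327710076, p(118)=1482074143, p(119)=1653668665, p(120)=1844349560, p(121)=2056148051, p(122)=2291320912, p(123)=2552338241, p(124)=2841940500, p(125)=3163127352, p(126)=3519222692, p(127)=3913864295, p(128)=4351078600, p(129)=4835271870, p(130)=5371315400, p(131)=5964539504, p(132)=6620830889, p(133)=7346629512, p(134)=8149040695, p(135)=9035836076, p(136)=10015581680, p(137)=11097645016, p(138)=12292341831, p(139)=13610949895, p(140)=15065878135, p(141)=16670689208, p(142)=18440293320, p(143)=20390982757, p(144)=22540654445, p(145)=24908858009, p(146)=27517052599, p(147)=30388671978, p(148)=33549419497, p(149)=37027355200, p(150)=40853235313, p(151)=45060624582, p(152)=49686288421, p(153)=54770336324, p(154)=60356673280, p(155)=66493182097, p(156)=73232243759, p(157)=80630964769, p(158)=88751778802, p(159)=97662728555, p(160)=107438159466, p(161)=118159068427, p(162)=129913904637, p(163)=142798995930, p(164)=156919475295, p(165)=172389800255, p(166)=189334822579, p(167)=207890420102, p(168)=228204732751, p(169)=250438925115, p(170)=274768617130, p(171)=301384802048, p(172)=330495499613, p(173)=362326859895, p(174)=397125074750, p(175)=435157697830, p(176)=476715857290, p(177)=522115831195, p(178)=571701605655, p(179)=625846753120, p(180)=684957390936, p(181)=749474411781, p(182)=819876908323, p(183)=896684817527, p(184)=980462880430, p(185)=1071823774337, p(186)=1171432692373, p(187)=1280011042268.
Final step: p(188) = p(187) + p(186) - p(183) - p(181) + p(176) + p(173) - p(166) - p(162) + p(153) + p(148) - p(137) - p(131) + p(118) + p(111) - p(96) - p(88) + p(71) + p(62) - p(43) - p(33) + p(12) + p(1)
= 1280011042268 + 1171432692373 - 896684817527 - 749474411781 + 476715857290 + 362326859895 - 189334822579 - 129913904637 + 54770336324 + 33549419497 - 11097645016 - 5964539504 + 1482074143 + 679903203 - 118114304 - 44108109 + 4697205 + 1300156 - 63261 - 10143 + 77 + 1
= 1398341745571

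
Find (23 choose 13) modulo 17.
0

Using Lucas' theorem:
Write n=23 and k=13 in base 17:
n in base 17: [1, 6]
k in base 17: [0, 13]
C(23,13) mod 17 = ∏ C(n_i, k_i) mod 17
Digit binomials (mod 17): C(1,0) = 1; C(6,13) = 0 (k_i > n_i)
Product: 1 × 0 = 0 ≡ 0 (mod 17)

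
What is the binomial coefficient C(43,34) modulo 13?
0

Using Lucas' theorem:
Write n=43 and k=34 in base 13:
n in base 13: [3, 4]
k in base 13: [2, 8]
C(43,34) mod 13 = ∏ C(n_i, k_i) mod 13
Digit binomials (mod 13): C(3,2) = 3; C(4,8) = 0 (k_i > n_i)
Product: 3 × 0 = 0 ≡ 0 (mod 13)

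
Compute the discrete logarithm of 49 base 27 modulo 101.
74

Baby-step giant-step with step n = ⌈√101⌉ = 11.
Baby steps 27^j mod 101 (j:value) for j=0..10: 0:1, 1:27, 2:22, 3:89, 4:80, 5:39, 6:43, 7:50, 8:37, 9:90, 10:6.
Giant-step multiplier: 27^(-11) ≡ 27^(100-11) = 27^89 ≡ 53 (mod 101).
Giant steps γ_i = 49·53^i mod 101: γ_0=49, γ_1=72, γ_2=79, γ_3=46, γ_4=14, γ_5=35, γ_6=37 (in table at j=8).
x = i·n + j = 6·11 + 8 = 74.
Check: 27^74 ≡ 49 (mod 101).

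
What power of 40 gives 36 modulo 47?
34

Baby-step giant-step with step n = ⌈√47⌉ = 7.
Baby steps 40^j mod 47 (j:value) for j=0..6: 0:1, 1:40, 2:2, 3:33, 4:4, 5:19, 6:8.
Giant-step multiplier: 40^(-7) ≡ 40^(46-7) = 40^39 ≡ 26 (mod 47).
Giant steps γ_i = 36·26^i mod 47: γ_0=36, γ_1=43, γ_2=37, γ_3=22, γ_4=8 (in table at j=6).
x = i·n + j = 4·7 + 6 = 34.
Check: 40^34 ≡ 36 (mod 47).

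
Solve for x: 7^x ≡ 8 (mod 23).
20

Baby-step giant-step with step n = ⌈√23⌉ = 5.
Baby steps 7^j mod 23 (j:value) for j=0..4: 0:1, 1:7, 2:3, 3:21, 4:9.
Giant-step multiplier: 7^(-5) ≡ 7^(22-5) = 7^17 ≡ 19 (mod 23).
Giant steps γ_i = 8·19^i mod 23: γ_0=8, γ_1=14, γ_2=13, γ_3=17, γ_4=1 (in table at j=0).
x = i·n + j = 4·5 + 0 = 20.
Check: 7^20 ≡ 8 (mod 23).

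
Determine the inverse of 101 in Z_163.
92

gcd(101, 163) = 1, so the inverse exists.
Extended Euclidean algorithm on (163, 101):
163 = 1 × 101 + 62  ⟹  62 = (1)·163 + (-1)·101
101 = 1 × 62 + 39  ⟹  39 = (-1)·163 + (2)·101
62 = 1 × 39 + 23  ⟹  23 = (2)·163 + (-3)·101
39 = 1 × 23 + 16  ⟹  16 = (-3)·163 + (5)·101
23 = 1 × 16 + 7  ⟹  7 = (5)·163 + (-8)·101
16 = 2 × 7 + 2  ⟹  2 = (-13)·163 + (21)·101
7 = 3 × 2 + 1  ⟹  1 = (44)·163 + (-71)·101
So (-71)·101 ≡ 1 (mod 163), i.e. 101^(-1) ≡ -71 ≡ 92 (mod 163).
Check: 101 × 92 = 9292 ≡ 1 (mod 163)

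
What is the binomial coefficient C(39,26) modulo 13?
3

Using Lucas' theorem:
Write n=39 and k=26 in base 13:
n in base 13: [3, 0]
k in base 13: [2, 0]
C(39,26) mod 13 = ∏ C(n_i, k_i) mod 13
Digit binomials (mod 13): C(3,2) = 3; C(0,0) = 1
Product: 3 × 1 = 3 ≡ 3 (mod 13)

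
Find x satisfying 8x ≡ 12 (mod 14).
x ≡ 5 (mod 7)

gcd(8, 14) = 2, which divides 12, so solutions exist.
Divide through by 2: 4x ≡ 6 (mod 7).
Find 4^(-1) mod 7 by the extended Euclidean algorithm:
7 = 1 × 4 + 3  ⟹  3 = (1)·7 + (-1)·4
4 = 1 × 3 + 1  ⟹  1 = (-1)·7 + (2)·4
So (2)·4 ≡ 1 (mod 7), i.e. 4^(-1) ≡ 2 (mod 7).
x ≡ 2 × 6 = 12 ≡ 5 (mod 7).
Check: 8 × 5 = 40 ≡ 12 (mod 14).
x ≡ 5 (mod 7), giving 2 solutions mod 14.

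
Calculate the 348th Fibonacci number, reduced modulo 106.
46

Matrix identity: Q^n = [[F_(n+1), F_n], [F_n, F_(n-1)]] with Q = [[1,1],[1,0]].
n = 348 = 101011100₂. Square-and-multiply, entries mod 106:
Q^1 = [[1,1],[1,0]]
Q^2 = (Q^1)² = [[2,1],[1,1]]
Q^5 = (Q^2)²·Q = [[8,5],[5,3]]
Q^10 = (Q^5)² = [[89,55],[55,34]]
Q^21 = (Q^10)²·Q = [[9,28],[28,87]]
Q^43 = (Q^21)²·Q = [[55,17],[17,38]]
Q^87 = (Q^43)²·Q = [[19,28],[28,97]]
Q^174 = (Q^87)² = [[85,68],[68,17]]
Q^348 = (Q^174)² = [[83,46],[46,37]]
F_348 mod 106 = Q^348[0][1] = 46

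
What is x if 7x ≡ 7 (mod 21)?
x ≡ 1 (mod 3)

gcd(7, 21) = 7, which divides 7, so solutions exist.
Divide through by 7: x ≡ 1 (mod 3).
The coefficient of x is now 1, so x ≡ 1 (mod 3).
Check: 7 × 1 = 7 ≡ 7 (mod 21).
x ≡ 1 (mod 3), giving 7 solutions mod 21.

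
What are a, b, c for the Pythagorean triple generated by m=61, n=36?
(2425, 4392, 5017)

Euclid's formula: a = m² - n², b = 2mn, c = m² + n²
m = 61, n = 36
a = 61² - 36² = 3721 - 1296 = 2425
b = 2 × 61 × 36 = 4392
c = 61² + 36² = 3721 + 1296 = 5017
Verification: 2425² + 4392² = 5880625 + 19289664 = 25170289 = 5017² ✓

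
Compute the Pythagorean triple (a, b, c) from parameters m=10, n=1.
(99, 20, 101)

Euclid's formula: a = m² - n², b = 2mn, c = m² + n²
m = 10, n = 1
a = 10² - 1² = 100 - 1 = 99
b = 2 × 10 × 1 = 20
c = 10² + 1² = 100 + 1 = 101
Verification: 99² + 20² = 9801 + 400 = 10201 = 101² ✓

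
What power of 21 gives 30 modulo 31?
15

Baby-step giant-step with step n = ⌈√31⌉ = 6.
Baby steps 21^j mod 31 (j:value) for j=0..5: 0:1, 1:21, 2:7, 3:23, 4:18, 5:6.
Giant-step multiplier: 21^(-6) ≡ 21^(30-6) = 21^24 ≡ 16 (mod 31).
Giant steps γ_i = 30·16^i mod 31: γ_0=30, γ_1=15, γ_2=23 (in table at j=3).
x = i·n + j = 2·6 + 3 = 15.
Check: 21^15 ≡ 30 (mod 31).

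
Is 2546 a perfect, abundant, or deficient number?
deficient

Proper divisors of 2546: sum = 1 + 2 + 19 + 38 + 67 + 134 + 1273 = 1534
Since 1534 < 2546, 2546 is deficient.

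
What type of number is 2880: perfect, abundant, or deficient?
abundant

Proper divisors of 2880: sum = 1 + 2 + 3 + 4 + 5 + 6 + 8 + 9 + ... + 576 + 720 + 960 + 1440 (41 divisors) = 7026
Since 7026 > 2880, 2880 is abundant.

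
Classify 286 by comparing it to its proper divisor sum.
deficient

Proper divisors of 286: sum = 1 + 2 + 11 + 13 + 22 + 26 + 143 = 218
Since 218 < 286, 286 is deficient.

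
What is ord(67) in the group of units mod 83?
82

83 is prime, so ord(67) divides φ(83) = 82.
Divisors of 82: 1, 2, 41, 82.
Repeated squaring: 67^1 ≡ 67, 67^2 ≡ 7, 67^4 ≡ 49, 67^8 ≡ 77, 67^16 ≡ 36, 67^32 ≡ 51, 67^64 ≡ 28 (mod 83).
Test 67^d mod 83 for each divisor d in increasing order:
67^1 ≡ 67
67^2 ≡ 7
67^41 = 67^32·67^8·67^1 ≡ 82
67^82 = 67^64·67^16·67^2 ≡ 1  ← first divisor giving 1
The order is 82.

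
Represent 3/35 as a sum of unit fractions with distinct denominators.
1/12 + 1/420

Greedy algorithm:
3/35: ceiling(35/3) = 12, use 1/12
1/420: ceiling(420/1) = 420, use 1/420
Result: 3/35 = 1/12 + 1/420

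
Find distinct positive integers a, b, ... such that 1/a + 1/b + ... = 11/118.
1/11 + 1/433 + 1/562034

Greedy algorithm:
11/118: ceiling(118/11) = 11, use 1/11
3/1298: ceiling(1298/3) = 433, use 1/433
1/562034: ceiling(562034/1) = 562034, use 1/562034
Result: 11/118 = 1/11 + 1/433 + 1/562034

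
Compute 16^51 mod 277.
131

Repeated squaring. Binary of 51 = 110011.
16^1 ≡ 16 (mod 277); 16^2 ≡ 256 (mod 277); 16^4 ≡ 164 (mod 277); 16^8 ≡ 27 (mod 277); 16^16 ≡ 175 (mod 277); 16^32 ≡ 155 (mod 277)
16^51 = 16^1 × 16^2 × 16^16 × 16^32 ≡ 131 (mod 277)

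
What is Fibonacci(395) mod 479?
197

Matrix identity: Q^n = [[F_(n+1), F_n], [F_n, F_(n-1)]] with Q = [[1,1],[1,0]].
n = 395 = 110001011₂. Square-and-multiply, entries mod 479:
Q^1 = [[1,1],[1,0]]
Q^3 = (Q^1)²·Q = [[3,2],[2,1]]
Q^6 = (Q^3)² = [[13,8],[8,5]]
Q^12 = (Q^6)² = [[233,144],[144,89]]
Q^24 = (Q^12)² = [[301,384],[384,396]]
Q^49 = (Q^24)²·Q = [[360,473],[473,366]]
Q^98 = (Q^49)² = [[306,434],[434,351]]
Q^197 = (Q^98)²·Q = [[473,340],[340,133]]
Q^395 = (Q^197)²·Q = [[267,197],[197,70]]
F_395 mod 479 = Q^395[0][1] = 197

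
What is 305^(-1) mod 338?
297

gcd(305, 338) = 1, so the inverse exists.
Extended Euclidean algorithm on (338, 305):
338 = 1 × 305 + 33  ⟹  33 = (1)·338 + (-1)·305
305 = 9 × 33 + 8  ⟹  8 = (-9)·338 + (10)·305
33 = 4 × 8 + 1  ⟹  1 = (37)·338 + (-41)·305
So (-41)·305 ≡ 1 (mod 338), i.e. 305^(-1) ≡ -41 ≡ 297 (mod 338).
Check: 305 × 297 = 90585 ≡ 1 (mod 338)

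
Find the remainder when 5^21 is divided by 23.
14

Repeated squaring. Binary of 21 = 10101.
5^1 ≡ 5 (mod 23); 5^2 ≡ 2 (mod 23); 5^4 ≡ 4 (mod 23); 5^8 ≡ 16 (mod 23); 5^16 ≡ 3 (mod 23)
5^21 = 5^1 × 5^4 × 5^16 ≡ 14 (mod 23)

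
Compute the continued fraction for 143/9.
[15; 1, 8]

Euclidean algorithm steps:
143 = 15 × 9 + 8
9 = 1 × 8 + 1
8 = 8 × 1 + 0
Continued fraction: [15; 1, 8]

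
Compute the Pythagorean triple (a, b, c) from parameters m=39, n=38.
(77, 2964, 2965)

Euclid's formula: a = m² - n², b = 2mn, c = m² + n²
m = 39, n = 38
a = 39² - 38² = 1521 - 1444 = 77
b = 2 × 39 × 38 = 2964
c = 39² + 38² = 1521 + 1444 = 2965
Verification: 77² + 2964² = 5929 + 8785296 = 8791225 = 2965² ✓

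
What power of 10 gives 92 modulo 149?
101

Baby-step giant-step with step n = ⌈√149⌉ = 13.
Baby steps 10^j mod 149 (j:value) for j=0..12: 0:1, 1:10, 2:100, 3:106, 4:17, 5:21, 6:61, 7:14, 8:140, 9:59, 10:143, 11:89, 12:145.
Giant-step multiplier: 10^(-13) ≡ 10^(148-13) = 10^135 ≡ 108 (mod 149).
Giant steps γ_i = 92·108^i mod 149: γ_0=92, γ_1=102, γ_2=139, γ_3=112, γ_4=27, γ_5=85, γ_6=91, γ_7=143 (in table at j=10).
x = i·n + j = 7·13 + 10 = 101.
Check: 10^101 ≡ 92 (mod 149).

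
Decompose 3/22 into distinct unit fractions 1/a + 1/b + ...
1/8 + 1/88

Greedy algorithm:
3/22: ceiling(22/3) = 8, use 1/8
1/88: ceiling(88/1) = 88, use 1/88
Result: 3/22 = 1/8 + 1/88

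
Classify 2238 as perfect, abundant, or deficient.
abundant

Proper divisors of 2238: sum = 1 + 2 + 3 + 6 + 373 + 746 + 1119 = 2250
Since 2250 > 2238, 2238 is abundant.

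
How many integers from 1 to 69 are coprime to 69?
44

69 = 3 × 23
φ(n) = n × ∏(1 - 1/p) for each prime p dividing n
φ(69) = 69 × (1 - 1/3) × (1 - 1/23) = 44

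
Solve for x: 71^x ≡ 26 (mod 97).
49

Baby-step giant-step with step n = ⌈√97⌉ = 10.
Baby steps 71^j mod 97 (j:value) for j=0..9: 0:1, 1:71, 2:94, 3:78, 4:9, 5:57, 6:70, 7:23, 8:81, 9:28.
Giant-step multiplier: 71^(-10) ≡ 71^(96-10) = 71^86 ≡ 95 (mod 97).
Giant steps γ_i = 26·95^i mod 97: γ_0=26, γ_1=45, γ_2=7, γ_3=83, γ_4=28 (in table at j=9).
x = i·n + j = 4·10 + 9 = 49.
Check: 71^49 ≡ 26 (mod 97).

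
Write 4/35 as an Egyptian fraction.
1/9 + 1/315

Greedy algorithm:
4/35: ceiling(35/4) = 9, use 1/9
1/315: ceiling(315/1) = 315, use 1/315
Result: 4/35 = 1/9 + 1/315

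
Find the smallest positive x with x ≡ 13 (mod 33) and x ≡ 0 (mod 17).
442

Using Chinese Remainder Theorem:
M = 33 × 17 = 561
M1 = 17, M2 = 33
y1 = 17^(-1) mod 33 = 2
y2 = 33^(-1) mod 17 = 16
x = (13×17×2 + 0×33×16) mod 561 = 442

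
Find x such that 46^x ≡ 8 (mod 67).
57

Baby-step giant-step with step n = ⌈√67⌉ = 9.
Baby steps 46^j mod 67 (j:value) for j=0..8: 0:1, 1:46, 2:39, 3:52, 4:47, 5:18, 6:24, 7:32, 8:65.
Giant-step multiplier: 46^(-9) ≡ 46^(66-9) = 46^57 ≡ 8 (mod 67).
Giant steps γ_i = 8·8^i mod 67: γ_0=8, γ_1=64, γ_2=43, γ_3=9, γ_4=5, γ_5=40, γ_6=52 (in table at j=3).
x = i·n + j = 6·9 + 3 = 57.
Check: 46^57 ≡ 8 (mod 67).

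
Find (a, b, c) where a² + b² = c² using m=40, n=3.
(1591, 240, 1609)

Euclid's formula: a = m² - n², b = 2mn, c = m² + n²
m = 40, n = 3
a = 40² - 3² = 1600 - 9 = 1591
b = 2 × 40 × 3 = 240
c = 40² + 3² = 1600 + 9 = 1609
Verification: 1591² + 240² = 2531281 + 57600 = 2588881 = 1609² ✓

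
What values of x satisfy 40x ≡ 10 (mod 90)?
x ≡ 7 (mod 9)

gcd(40, 90) = 10, which divides 10, so solutions exist.
Divide through by 10: 4x ≡ 1 (mod 9).
Find 4^(-1) mod 9 by the extended Euclidean algorithm:
9 = 2 × 4 + 1  ⟹  1 = (1)·9 + (-2)·4
So (-2)·4 ≡ 1 (mod 9), i.e. 4^(-1) ≡ -2 ≡ 7 (mod 9).
x ≡ 7 × 1 = 7 ≡ 7 (mod 9).
Check: 40 × 7 = 280 ≡ 10 (mod 90).
x ≡ 7 (mod 9), giving 10 solutions mod 90.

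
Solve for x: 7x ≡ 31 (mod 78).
x ≡ 49 (mod 78)

gcd(7, 78) = 1, which divides 31, so solutions exist.
Find 7^(-1) mod 78 by the extended Euclidean algorithm:
78 = 11 × 7 + 1  ⟹  1 = (1)·78 + (-11)·7
So (-11)·7 ≡ 1 (mod 78), i.e. 7^(-1) ≡ -11 ≡ 67 (mod 78).
x ≡ 67 × 31 = 2077 ≡ 49 (mod 78).
Check: 7 × 49 = 343 ≡ 31 (mod 78).
Unique solution: x ≡ 49 (mod 78)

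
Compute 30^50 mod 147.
18

Repeated squaring. Binary of 50 = 110010.
30^1 ≡ 30 (mod 147); 30^2 ≡ 18 (mod 147); 30^4 ≡ 30 (mod 147); 30^8 ≡ 18 (mod 147); 30^16 ≡ 30 (mod 147); 30^32 ≡ 18 (mod 147)
30^50 = 30^2 × 30^16 × 30^32 ≡ 18 (mod 147)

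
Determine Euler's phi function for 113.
112

113 = 113
φ(n) = n × ∏(1 - 1/p) for each prime p dividing n
φ(113) = 113 × (1 - 1/113) = 112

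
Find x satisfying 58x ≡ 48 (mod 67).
x ≡ 17 (mod 67)

gcd(58, 67) = 1, which divides 48, so solutions exist.
Find 58^(-1) mod 67 by the extended Euclidean algorithm:
67 = 1 × 58 + 9  ⟹  9 = (1)·67 + (-1)·58
58 = 6 × 9 + 4  ⟹  4 = (-6)·67 + (7)·58
9 = 2 × 4 + 1  ⟹  1 = (13)·67 + (-15)·58
So (-15)·58 ≡ 1 (mod 67), i.e. 58^(-1) ≡ -15 ≡ 52 (mod 67).
x ≡ 52 × 48 = 2496 ≡ 17 (mod 67).
Check: 58 × 17 = 986 ≡ 48 (mod 67).
Unique solution: x ≡ 17 (mod 67)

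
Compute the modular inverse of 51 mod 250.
201

gcd(51, 250) = 1, so the inverse exists.
Extended Euclidean algorithm on (250, 51):
250 = 4 × 51 + 46  ⟹  46 = (1)·250 + (-4)·51
51 = 1 × 46 + 5  ⟹  5 = (-1)·250 + (5)·51
46 = 9 × 5 + 1  ⟹  1 = (10)·250 + (-49)·51
So (-49)·51 ≡ 1 (mod 250), i.e. 51^(-1) ≡ -49 ≡ 201 (mod 250).
Check: 51 × 201 = 10251 ≡ 1 (mod 250)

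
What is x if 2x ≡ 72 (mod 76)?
x ≡ 36 (mod 38)

gcd(2, 76) = 2, which divides 72, so solutions exist.
Divide through by 2: x ≡ 36 (mod 38).
The coefficient of x is now 1, so x ≡ 36 (mod 38).
Check: 2 × 36 = 72 ≡ 72 (mod 76).
x ≡ 36 (mod 38), giving 2 solutions mod 76.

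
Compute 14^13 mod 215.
154

Repeated squaring. Binary of 13 = 1101.
14^1 ≡ 14 (mod 215); 14^2 ≡ 196 (mod 215); 14^4 ≡ 146 (mod 215); 14^8 ≡ 31 (mod 215)
14^13 = 14^1 × 14^4 × 14^8 ≡ 154 (mod 215)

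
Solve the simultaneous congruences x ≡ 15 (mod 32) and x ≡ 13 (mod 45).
463

Using Chinese Remainder Theorem:
M = 32 × 45 = 1440
M1 = 45, M2 = 32
y1 = 45^(-1) mod 32 = 5
y2 = 32^(-1) mod 45 = 38
x = (15×45×5 + 13×32×38) mod 1440 = 463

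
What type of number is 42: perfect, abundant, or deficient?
abundant

Proper divisors of 42: sum = 1 + 2 + 3 + 6 + 7 + 14 + 21 = 54
Since 54 > 42, 42 is abundant.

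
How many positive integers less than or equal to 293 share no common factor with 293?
292

293 = 293
φ(n) = n × ∏(1 - 1/p) for each prime p dividing n
φ(293) = 293 × (1 - 1/293) = 292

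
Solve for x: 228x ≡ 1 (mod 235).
67

gcd(228, 235) = 1, so the inverse exists.
Extended Euclidean algorithm on (235, 228):
235 = 1 × 228 + 7  ⟹  7 = (1)·235 + (-1)·228
228 = 32 × 7 + 4  ⟹  4 = (-32)·235 + (33)·228
7 = 1 × 4 + 3  ⟹  3 = (33)·235 + (-34)·228
4 = 1 × 3 + 1  ⟹  1 = (-65)·235 + (67)·228
So (67)·228 ≡ 1 (mod 235), i.e. 228^(-1) ≡ 67 (mod 235).
Check: 228 × 67 = 15276 ≡ 1 (mod 235)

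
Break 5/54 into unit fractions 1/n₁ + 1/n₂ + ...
1/11 + 1/594

Greedy algorithm:
5/54: ceiling(54/5) = 11, use 1/11
1/594: ceiling(594/1) = 594, use 1/594
Result: 5/54 = 1/11 + 1/594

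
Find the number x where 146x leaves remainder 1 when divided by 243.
5

gcd(146, 243) = 1, so the inverse exists.
Extended Euclidean algorithm on (243, 146):
243 = 1 × 146 + 97  ⟹  97 = (1)·243 + (-1)·146
146 = 1 × 97 + 49  ⟹  49 = (-1)·243 + (2)·146
97 = 1 × 49 + 48  ⟹  48 = (2)·243 + (-3)·146
49 = 1 × 48 + 1  ⟹  1 = (-3)·243 + (5)·146
So (5)·146 ≡ 1 (mod 243), i.e. 146^(-1) ≡ 5 (mod 243).
Check: 146 × 5 = 730 ≡ 1 (mod 243)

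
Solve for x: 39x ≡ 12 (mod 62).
x ≡ 48 (mod 62)

gcd(39, 62) = 1, which divides 12, so solutions exist.
Find 39^(-1) mod 62 by the extended Euclidean algorithm:
62 = 1 × 39 + 23  ⟹  23 = (1)·62 + (-1)·39
39 = 1 × 23 + 16  ⟹  16 = (-1)·62 + (2)·39
23 = 1 × 16 + 7  ⟹  7 = (2)·62 + (-3)·39
16 = 2 × 7 + 2  ⟹  2 = (-5)·62 + (8)·39
7 = 3 × 2 + 1  ⟹  1 = (17)·62 + (-27)·39
So (-27)·39 ≡ 1 (mod 62), i.e. 39^(-1) ≡ -27 ≡ 35 (mod 62).
x ≡ 35 × 12 = 420 ≡ 48 (mod 62).
Check: 39 × 48 = 1872 ≡ 12 (mod 62).
Unique solution: x ≡ 48 (mod 62)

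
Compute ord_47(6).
23

47 is prime, so ord(6) divides φ(47) = 46.
Divisors of 46: 1, 2, 23, 46.
Repeated squaring: 6^1 ≡ 6, 6^2 ≡ 36, 6^4 ≡ 27, 6^8 ≡ 24, 6^16 ≡ 12, 6^32 ≡ 3 (mod 47).
Test 6^d mod 47 for each divisor d in increasing order:
6^1 ≡ 6
6^2 ≡ 36
6^23 = 6^16·6^4·6^2·6^1 ≡ 1  ← first divisor giving 1
The order is 23.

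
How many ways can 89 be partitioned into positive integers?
49995925

p(n) counts ways to write n as a sum of positive integers (order ignored).
Euler's pentagonal recurrence: p(k) = p(k-1) + p(k-2) - p(k-5) - p(k-7) + p(k-12) + p(k-15) - ... (offsets j(3j∓1)/2, signs ++--, p(0)=1, p(<0)=0).
DP table for k = 0..88: p(0)=1, p(1)=1, p(2)=2, p(3)=3, p(4)=5, p(5)=7, p(6)=11, p(7)=15, p(8)=22, p(9)=30, p(10)=42, p(11)=56, p(12)=77, p(13)=101, p(14)=135, p(15)=176, p(16)=231, p(17)=297, p(18)=385, p(19)=490, p(20)=627, p(21)=792, p(22)=1002, p(23)=1255, p(24)=1575, p(25)=1958, p(26)=2436, p(27)=3010, p(28)=3718, p(29)=4565, p(30)=5604, p(31)=6842, p(32)=8349, p(33)=10143, p(34)=12310, p(35)=14883, p(36)=17977, p(37)=21637, p(38)=26015, p(39)=31185, p(40)=37338, p(41)=44583, p(42)=53174, p(43)=63261, p(44)=75175, p(45)=89134, p(46)=105558, p(47)=124754, p(48)=147273, p(49)=173525, p(50)=204226, p(51)=239943, p(52)=281589, p(53)=329931, p(54)=386155, p(55)=451276, p(56)=526823, p(57)=614154, p(58)=715220, p(59)=831820, p(60)=966467, p(61)=1121505, p(62)=1300156, p(63)=1505499, p(64)=1741630, p(65)=2012558, p(66)=2323520, p(67)=2679689, p(68)=3087735, p(69)=3554345, p(70)=4087968, p(71)=4697205, p(72)=5392783, p(73)=6185689, p(74)=7089500, p(75)=8118264, p(76)=9289091, p(77)=10619863, p(78)=12132164, p(79)=13848650, p(80)=15796476, p(81)=18004327, p(82)=20506255, p(83)=23338469, p(84)=26543660, p(85)=30167357, p(86)=34262962, p(87)=38887673, p(88)=44108109.
Final step: p(89) = p(88) + p(87) - p(84) - p(82) + p(77) + p(74) - p(67) - p(63) + p(54) + p(49) - p(38) - p(32) + p(19) + p(12)
= 44108109 + 38887673 - 26543660 - 20506255 + 10619863 + 7089500 - 2679689 - 1505499 + 386155 + 173525 - 26015 - 8349 + 490 + 77
= 49995925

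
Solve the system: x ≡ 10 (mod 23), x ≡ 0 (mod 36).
792

Using Chinese Remainder Theorem:
M = 23 × 36 = 828
M1 = 36, M2 = 23
y1 = 36^(-1) mod 23 = 16
y2 = 23^(-1) mod 36 = 11
x = (10×36×16 + 0×23×11) mod 828 = 792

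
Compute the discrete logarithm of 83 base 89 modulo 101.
9

Baby-step giant-step with step n = ⌈√101⌉ = 11.
Baby steps 89^j mod 101 (j:value) for j=0..10: 0:1, 1:89, 2:43, 3:90, 4:31, 5:32, 6:20, 7:63, 8:52, 9:83, 10:14.
h = 83 is already in the table at j=9, so x = 9.
Check: 89^9 ≡ 83 (mod 101).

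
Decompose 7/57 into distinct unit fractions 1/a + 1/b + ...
1/9 + 1/86 + 1/14706

Greedy algorithm:
7/57: ceiling(57/7) = 9, use 1/9
2/171: ceiling(171/2) = 86, use 1/86
1/14706: ceiling(14706/1) = 14706, use 1/14706
Result: 7/57 = 1/9 + 1/86 + 1/14706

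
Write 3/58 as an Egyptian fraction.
1/20 + 1/580

Greedy algorithm:
3/58: ceiling(58/3) = 20, use 1/20
1/580: ceiling(580/1) = 580, use 1/580
Result: 3/58 = 1/20 + 1/580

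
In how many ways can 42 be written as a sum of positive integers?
53174

p(n) counts ways to write n as a sum of positive integers (order ignored).
Euler's pentagonal recurrence: p(k) = p(k-1) + p(k-2) - p(k-5) - p(k-7) + p(k-12) + p(k-15) - ... (offsets j(3j∓1)/2, signs ++--, p(0)=1, p(<0)=0).
DP table for k = 0..41: p(0)=1, p(1)=1, p(2)=2, p(3)=3, p(4)=5, p(5)=7, p(6)=11, p(7)=15, p(8)=22, p(9)=30, p(10)=42, p(11)=56, p(12)=77, p(13)=101, p(14)=135, p(15)=176, p(16)=231, p(17)=297, p(18)=385, p(19)=490, p(20)=627, p(21)=792, p(22)=1002, p(23)=1255, p(24)=1575, p(25)=1958, p(26)=2436, p(27)=3010, p(28)=3718, p(29)=4565, p(30)=5604, p(31)=6842, p(32)=8349, p(33)=10143, p(34)=12310, p(35)=14883, p(36)=17977, p(37)=21637, p(38)=26015, p(39)=31185, p(40)=37338, p(41)=44583.
Final step: p(42) = p(41) + p(40) - p(37) - p(35) + p(30) + p(27) - p(20) - p(16) + p(7) + p(2)
= 44583 + 37338 - 21637 - 14883 + 5604 + 3010 - 627 - 231 + 15 + 2
= 53174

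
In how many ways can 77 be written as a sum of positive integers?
10619863

p(n) counts ways to write n as a sum of positive integers (order ignored).
Euler's pentagonal recurrence: p(k) = p(k-1) + p(k-2) - p(k-5) - p(k-7) + p(k-12) + p(k-15) - ... (offsets j(3j∓1)/2, signs ++--, p(0)=1, p(<0)=0).
DP table for k = 0..76: p(0)=1, p(1)=1, p(2)=2, p(3)=3, p(4)=5, p(5)=7, p(6)=11, p(7)=15, p(8)=22, p(9)=30, p(10)=42, p(11)=56, p(12)=77, p(13)=101, p(14)=135, p(15)=176, p(16)=231, p(17)=297, p(18)=385, p(19)=490, p(20)=627, p(21)=792, p(22)=1002, p(23)=1255, p(24)=1575, p(25)=1958, p(26)=2436, p(27)=3010, p(28)=3718, p(29)=4565, p(30)=5604, p(31)=6842, p(32)=8349, p(33)=10143, p(34)=12310, p(35)=14883, p(36)=17977, p(37)=21637, p(38)=26015, p(39)=31185, p(40)=37338, p(41)=44583, p(42)=53174, p(43)=63261, p(44)=75175, p(45)=89134, p(46)=105558, p(47)=124754, p(48)=147273, p(49)=173525, p(50)=204226, p(51)=239943, p(52)=281589, p(53)=329931, p(54)=386155, p(55)=451276, p(56)=526823, p(57)=614154, p(58)=715220, p(59)=831820, p(60)=966467, p(61)=1121505, p(62)=1300156, p(63)=1505499, p(64)=1741630, p(65)=2012558, p(66)=2323520, p(67)=2679689, p(68)=3087735, p(69)=3554345, p(70)=4087968, p(71)=4697205, p(72)=5392783, p(73)=6185689, p(74)=7089500, p(75)=8118264, p(76)=9289091.
Final step: p(77) = p(76) + p(75) - p(72) - p(70) + p(65) + p(62) - p(55) - p(51) + p(42) + p(37) - p(26) - p(20) + p(7) + p(0)
= 9289091 + 8118264 - 5392783 - 4087968 + 2012558 + 1300156 - 451276 - 239943 + 53174 + 21637 - 2436 - 627 + 15 + 1
= 10619863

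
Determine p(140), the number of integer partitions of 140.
15065878135

p(n) counts ways to write n as a sum of positive integers (order ignored).
Euler's pentagonal recurrence: p(k) = p(k-1) + p(k-2) - p(k-5) - p(k-7) + p(k-12) + p(k-15) - ... (offsets j(3j∓1)/2, signs ++--, p(0)=1, p(<0)=0).
DP table for k = 0..139: p(0)=1, p(1)=1, p(2)=2, p(3)=3, p(4)=5, p(5)=7, p(6)=11, p(7)=15, p(8)=22, p(9)=30, p(10)=42, p(11)=56, p(12)=77, p(13)=101, p(14)=135, p(15)=176, p(16)=231, p(17)=297, p(18)=385, p(19)=490, p(20)=627, p(21)=792, p(22)=1002, p(23)=1255, p(24)=1575, p(25)=1958, p(26)=2436, p(27)=3010, p(28)=3718, p(29)=4565, p(30)=5604, p(31)=6842, p(32)=8349, p(33)=10143, p(34)=12310, p(35)=14883, p(36)=17977, p(37)=21637, p(38)=26015, p(39)=31185, p(40)=37338, p(41)=44583, p(42)=53174, p(43)=63261, p(44)=75175, p(45)=89134, p(46)=105558, p(47)=124754, p(48)=147273, p(49)=173525, p(50)=204226, p(51)=239943, p(52)=281589, p(53)=329931, p(54)=386155, p(55)=451276, p(56)=526823, p(57)=614154, p(58)=715220, p(59)=831820, p(60)=966467, p(61)=1121505, p(62)=1300156, p(63)=1505499, p(64)=1741630, p(65)=2012558, p(66)=2323520, p(67)=2679689, p(68)=3087735, p(69)=3554345, p(70)=4087968, p(71)=4697205, p(72)=5392783, p(73)=6185689, p(74)=7089500, p(75)=8118264, p(76)=9289091, p(77)=10619863, p(78)=12132164, p(79)=13848650, p(80)=15796476, p(81)=18004327, p(82)=20506255, p(83)=23338469, p(84)=26543660, p(85)=30167357, p(86)=34262962, p(87)=38887673, p(88)=44108109, p(89)=49995925, p(90)=56634173, p(91)=64112359, p(92)=72533807, p(93)=82010177, p(94)=92669720, p(95)=104651419, p(96)=118114304, p(97)=133230930, p(98)=150198136, p(99)=169229875, p(100)=190569292, p(101)=214481126, p(102)=241265379, p(103)=271248950, p(104)=304801365, p(105)=342325709, p(106)=384276336, p(107)=431149389, p(108)=483502844, p(109)=541946240, p(110)=607163746, p(111)=679903203, p(112)=761002156, p(113)=851376628, p(114)=952050665, p(115)=1064144451, p(116)=1188908248, p(117)=1327710076, p(118)=1482074143, p(119)=1653668665, p(120)=1844349560, p(121)=2056148051, p(122)=2291320912, p(123)=2552338241, p(124)=2841940500, p(125)=3163127352, p(126)=3519222692, p(127)=3913864295, p(128)=4351078600, p(129)=4835271870, p(130)=5371315400, p(131)=5964539504, p(132)=6620830889, p(133)=7346629512, p(134)=8149040695, p(135)=9035836076, p(136)=10015581680, p(137)=11097645016, p(138)=12292341831, p(139)=13610949895.
Final step: p(140) = p(139) + p(138) - p(135) - p(133) + p(128) + p(125) - p(118) - p(114) + p(105) + p(100) - p(89) - p(83) + p(70) + p(63) - p(48) - p(40) + p(23) + p(14)
= 13610949895 + 12292341831 - 9035836076 - 7346629512 + 4351078600 + 3163127352 - 1482074143 - 952050665 + 342325709 + 190569292 - 49995925 - 23338469 + 4087968 + 1505499 - 147273 - 37338 + 1255 + 135
= 15065878135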